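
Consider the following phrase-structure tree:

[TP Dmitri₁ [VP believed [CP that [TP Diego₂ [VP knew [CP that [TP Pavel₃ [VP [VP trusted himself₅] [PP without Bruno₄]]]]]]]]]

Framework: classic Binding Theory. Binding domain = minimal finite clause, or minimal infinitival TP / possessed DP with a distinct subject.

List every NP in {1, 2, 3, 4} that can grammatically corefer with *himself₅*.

*himself* is an anaphor, so Principle A applies: it must be bound in its binding domain.
Binding domain of *himself₅*: the embedded TP, whose subject is Pavel₃.
*Dmitri₁* c-commands the anaphor but is outside its binding domain → cannot satisfy Principle A.
*Diego₂* c-commands the anaphor but is outside its binding domain → cannot satisfy Principle A.
*Pavel₃* c-commands the anaphor within its binding domain → licit binder.
*Bruno₄* does not c-command the anaphor → cannot bind it.

{3}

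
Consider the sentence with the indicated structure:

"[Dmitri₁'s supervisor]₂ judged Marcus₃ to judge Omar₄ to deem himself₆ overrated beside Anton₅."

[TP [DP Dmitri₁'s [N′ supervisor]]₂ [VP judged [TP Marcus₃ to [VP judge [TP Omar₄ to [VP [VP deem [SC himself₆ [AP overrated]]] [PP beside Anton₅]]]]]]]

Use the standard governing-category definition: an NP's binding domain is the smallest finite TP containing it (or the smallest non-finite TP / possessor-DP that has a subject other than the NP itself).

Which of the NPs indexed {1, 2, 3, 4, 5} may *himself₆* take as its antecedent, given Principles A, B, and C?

*himself* is an anaphor, so Principle A applies: it must be bound in its binding domain.
Binding domain of *himself₆*: the embedded TP, whose subject is Omar₄.
*Dmitri₁* does not c-command the anaphor → cannot bind it.
*[Dmitri₁'s supervisor]₂* c-commands the anaphor but is outside its binding domain → cannot satisfy Principle A.
*Marcus₃* c-commands the anaphor but is outside its binding domain → cannot satisfy Principle A.
*Omar₄* c-commands the anaphor within its binding domain → licit binder.
*Anton₅* does not c-command the anaphor → cannot bind it.

{4}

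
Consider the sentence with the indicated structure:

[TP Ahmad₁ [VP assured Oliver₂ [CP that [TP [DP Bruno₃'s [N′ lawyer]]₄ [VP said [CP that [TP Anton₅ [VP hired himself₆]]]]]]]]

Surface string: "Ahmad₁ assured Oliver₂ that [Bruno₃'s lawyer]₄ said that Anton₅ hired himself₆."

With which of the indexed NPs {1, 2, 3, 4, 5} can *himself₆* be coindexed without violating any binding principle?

{5}

*himself* is an anaphor, so Principle A applies: it must be bound in its binding domain.
Binding domain of *himself₆*: the embedded TP, whose subject is Anton₅.
*Ahmad₁* c-commands the anaphor but is outside its binding domain → cannot satisfy Principle A.
*Oliver₂* c-commands the anaphor but is outside its binding domain → cannot satisfy Principle A.
*Bruno₃* does not c-command the anaphor → cannot bind it.
*[Bruno₃'s lawyer]₄* c-commands the anaphor but is outside its binding domain → cannot satisfy Principle A.
*Anton₅* c-commands the anaphor within its binding domain → licit binder.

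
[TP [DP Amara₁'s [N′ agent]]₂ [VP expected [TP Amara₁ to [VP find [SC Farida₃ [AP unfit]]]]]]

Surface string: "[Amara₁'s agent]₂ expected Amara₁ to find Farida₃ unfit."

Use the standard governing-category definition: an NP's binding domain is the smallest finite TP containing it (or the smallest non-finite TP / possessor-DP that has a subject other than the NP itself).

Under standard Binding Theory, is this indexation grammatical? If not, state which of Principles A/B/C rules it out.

grammatical

The two coindexed NPs are *Amara₁* and *Amara₁*.
*Amara₁* is an R-expression; no coindexed NP c-commands it, so Principle C holds.
*Amara₁* is an R-expression; *Amara₁* does not c-command it, and no other NP shares its index, so Principle C is satisfied.
All principles are respected.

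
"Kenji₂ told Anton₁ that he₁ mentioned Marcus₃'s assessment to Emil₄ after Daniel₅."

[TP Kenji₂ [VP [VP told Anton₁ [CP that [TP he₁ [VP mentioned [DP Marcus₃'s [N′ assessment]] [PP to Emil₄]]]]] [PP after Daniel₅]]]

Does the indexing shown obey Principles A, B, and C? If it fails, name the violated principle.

grammatical

The two coindexed NPs are *Anton₁* and *he₁*.
*he₁* is a pronoun; nothing c-commands it within its binding domain (the embedded TP.), so Principle B holds trivially.
*Anton₁* is an R-expression; *he₁* does not c-command it, and no other NP shares its index, so Principle C is satisfied.
All principles are respected.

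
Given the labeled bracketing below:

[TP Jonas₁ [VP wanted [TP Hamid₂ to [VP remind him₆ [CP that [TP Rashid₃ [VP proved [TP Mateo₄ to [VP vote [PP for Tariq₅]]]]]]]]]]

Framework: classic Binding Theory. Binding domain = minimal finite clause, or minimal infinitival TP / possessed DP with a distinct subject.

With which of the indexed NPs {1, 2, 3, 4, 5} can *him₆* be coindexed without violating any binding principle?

{1}

*him* is a pronoun, so Principle B applies: it must be free in its binding domain.
Binding domain of *him₆*: the embedded TP, whose subject is Hamid₂.
*Jonas₁* c-commands the pronoun but from outside its binding domain, and is not c-commanded by it → coindexation permitted.
*Hamid₂* c-commands the pronoun within its binding domain → coindexation would violate Principle B.
*Rashid₃*: the pronoun c-commands this R-expression → coindexation would violate Principle C on *Rashid₃*.
*Mateo₄*: the pronoun c-commands this R-expression → coindexation would violate Principle C on *Mateo₄*.
*Tariq₅*: the pronoun c-commands this R-expression → coindexation would violate Principle C on *Tariq₅*.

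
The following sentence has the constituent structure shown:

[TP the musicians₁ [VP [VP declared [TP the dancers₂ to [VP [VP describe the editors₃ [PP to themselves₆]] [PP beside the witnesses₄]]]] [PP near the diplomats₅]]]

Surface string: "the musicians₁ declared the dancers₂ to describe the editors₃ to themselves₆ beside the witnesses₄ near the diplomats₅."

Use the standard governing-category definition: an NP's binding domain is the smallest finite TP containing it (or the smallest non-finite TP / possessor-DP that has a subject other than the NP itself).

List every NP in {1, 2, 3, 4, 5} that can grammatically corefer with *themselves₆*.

{2, 3}

*themselves* is an anaphor, so Principle A applies: it must be bound in its binding domain.
Binding domain of *themselves₆*: the embedded TP, whose subject is the dancers₂.
*the musicians₁* c-commands the anaphor but is outside its binding domain → cannot satisfy Principle A.
*the dancers₂* c-commands the anaphor within its binding domain → licit binder.
*the editors₃* c-commands the anaphor within its binding domain → licit binder.
*the witnesses₄* does not c-command the anaphor → cannot bind it.
*the diplomats₅* does not c-command the anaphor → cannot bind it.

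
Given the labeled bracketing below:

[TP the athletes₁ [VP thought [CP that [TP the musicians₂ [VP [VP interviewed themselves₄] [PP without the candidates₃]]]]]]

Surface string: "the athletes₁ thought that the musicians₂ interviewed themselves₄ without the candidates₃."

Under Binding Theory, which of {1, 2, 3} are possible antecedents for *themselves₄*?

*themselves* is an anaphor, so Principle A applies: it must be bound in its binding domain.
Binding domain of *themselves₄*: the embedded TP, whose subject is the musicians₂.
*the athletes₁* c-commands the anaphor but is outside its binding domain → cannot satisfy Principle A.
*the musicians₂* c-commands the anaphor within its binding domain → licit binder.
*the candidates₃* does not c-command the anaphor → cannot bind it.

{2}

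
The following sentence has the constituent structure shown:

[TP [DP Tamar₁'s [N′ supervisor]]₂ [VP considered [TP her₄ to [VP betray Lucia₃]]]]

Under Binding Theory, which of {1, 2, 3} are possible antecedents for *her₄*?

*her* is a pronoun, so Principle B applies: it must be free in its binding domain.
Binding domain of *her₄*: the matrix TP, whose subject is [Tamar₁'s supervisor]₂.
*Tamar₁* and the pronoun do not c-command one another → neither Principle B nor Principle C is at stake; coindexation permitted.
*[Tamar₁'s supervisor]₂* c-commands the pronoun within its binding domain → coindexation would violate Principle B.
*Lucia₃*: the pronoun c-commands this R-expression → coindexation would violate Principle C on *Lucia₃*.

{1}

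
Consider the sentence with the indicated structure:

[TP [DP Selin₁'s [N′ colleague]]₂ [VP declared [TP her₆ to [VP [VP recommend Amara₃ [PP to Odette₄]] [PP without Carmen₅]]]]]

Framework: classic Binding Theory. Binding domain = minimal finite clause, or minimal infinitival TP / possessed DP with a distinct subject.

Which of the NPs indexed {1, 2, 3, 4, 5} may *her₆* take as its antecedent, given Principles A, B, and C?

*her* is a pronoun, so Principle B applies: it must be free in its binding domain.
Binding domain of *her₆*: the matrix TP, whose subject is [Selin₁'s colleague]₂.
*Selin₁* and the pronoun do not c-command one another → neither Principle B nor Principle C is at stake; coindexation permitted.
*[Selin₁'s colleague]₂* c-commands the pronoun within its binding domain → coindexation would violate Principle B.
*Amara₃*: the pronoun c-commands this R-expression → coindexation would violate Principle C on *Amara₃*.
*Odette₄*: the pronoun c-commands this R-expression → coindexation would violate Principle C on *Odette₄*.
*Carmen₅*: the pronoun c-commands this R-expression → coindexation would violate Principle C on *Carmen₅*.

{1}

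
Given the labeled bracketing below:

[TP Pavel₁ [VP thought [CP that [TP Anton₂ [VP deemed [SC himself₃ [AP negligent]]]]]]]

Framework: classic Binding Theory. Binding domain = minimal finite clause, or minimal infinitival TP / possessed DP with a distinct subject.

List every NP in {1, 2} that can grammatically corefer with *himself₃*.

{2}

*himself* is an anaphor, so Principle A applies: it must be bound in its binding domain.
Binding domain of *himself₃*: the embedded TP, whose subject is Anton₂.
*Pavel₁* c-commands the anaphor but is outside its binding domain → cannot satisfy Principle A.
*Anton₂* c-commands the anaphor within its binding domain → licit binder.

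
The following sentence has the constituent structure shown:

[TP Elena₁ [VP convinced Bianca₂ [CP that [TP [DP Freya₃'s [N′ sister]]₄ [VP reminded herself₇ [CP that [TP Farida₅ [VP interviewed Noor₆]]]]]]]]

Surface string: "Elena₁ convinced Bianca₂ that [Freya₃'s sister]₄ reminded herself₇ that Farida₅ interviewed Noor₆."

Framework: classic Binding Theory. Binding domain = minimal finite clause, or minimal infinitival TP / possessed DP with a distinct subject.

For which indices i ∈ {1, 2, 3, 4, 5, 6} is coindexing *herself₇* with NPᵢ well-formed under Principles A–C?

{4}

*herself* is an anaphor, so Principle A applies: it must be bound in its binding domain.
Binding domain of *herself₇*: the embedded TP, whose subject is [Freya₃'s sister]₄.
*Elena₁* c-commands the anaphor but is outside its binding domain → cannot satisfy Principle A.
*Bianca₂* c-commands the anaphor but is outside its binding domain → cannot satisfy Principle A.
*Freya₃* does not c-command the anaphor → cannot bind it.
*[Freya₃'s sister]₄* c-commands the anaphor within its binding domain → licit binder.
*Farida₅* does not c-command the anaphor → cannot bind it.
*Noor₆* does not c-command the anaphor → cannot bind it.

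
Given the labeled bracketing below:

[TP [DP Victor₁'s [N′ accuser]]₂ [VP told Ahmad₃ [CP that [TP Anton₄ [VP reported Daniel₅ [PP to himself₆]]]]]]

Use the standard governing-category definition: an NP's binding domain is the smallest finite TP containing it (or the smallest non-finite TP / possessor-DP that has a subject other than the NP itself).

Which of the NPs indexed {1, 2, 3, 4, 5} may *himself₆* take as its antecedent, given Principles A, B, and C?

*himself* is an anaphor, so Principle A applies: it must be bound in its binding domain.
Binding domain of *himself₆*: the embedded TP, whose subject is Anton₄.
*Victor₁* does not c-command the anaphor → cannot bind it.
*[Victor₁'s accuser]₂* c-commands the anaphor but is outside its binding domain → cannot satisfy Principle A.
*Ahmad₃* c-commands the anaphor but is outside its binding domain → cannot satisfy Principle A.
*Anton₄* c-commands the anaphor within its binding domain → licit binder.
*Daniel₅* c-commands the anaphor within its binding domain → licit binder.

{4, 5}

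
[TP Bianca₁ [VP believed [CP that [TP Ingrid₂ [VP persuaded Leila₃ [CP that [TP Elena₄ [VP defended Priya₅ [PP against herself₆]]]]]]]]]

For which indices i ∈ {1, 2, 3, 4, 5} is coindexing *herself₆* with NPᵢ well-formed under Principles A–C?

{4, 5}

*herself* is an anaphor, so Principle A applies: it must be bound in its binding domain.
Binding domain of *herself₆*: the embedded TP, whose subject is Elena₄.
*Bianca₁* c-commands the anaphor but is outside its binding domain → cannot satisfy Principle A.
*Ingrid₂* c-commands the anaphor but is outside its binding domain → cannot satisfy Principle A.
*Leila₃* c-commands the anaphor but is outside its binding domain → cannot satisfy Principle A.
*Elena₄* c-commands the anaphor within its binding domain → licit binder.
*Priya₅* c-commands the anaphor within its binding domain → licit binder.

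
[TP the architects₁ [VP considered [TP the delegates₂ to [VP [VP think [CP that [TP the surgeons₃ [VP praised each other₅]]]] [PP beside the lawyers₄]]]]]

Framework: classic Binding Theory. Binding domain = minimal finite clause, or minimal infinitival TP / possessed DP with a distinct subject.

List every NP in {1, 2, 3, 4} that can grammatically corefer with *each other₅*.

{3}

*each other* is an anaphor, so Principle A applies: it must be bound in its binding domain.
Binding domain of *each other₅*: the embedded TP, whose subject is the surgeons₃.
*the architects₁* c-commands the anaphor but is outside its binding domain → cannot satisfy Principle A.
*the delegates₂* c-commands the anaphor but is outside its binding domain → cannot satisfy Principle A.
*the surgeons₃* c-commands the anaphor within its binding domain → licit binder.
*the lawyers₄* does not c-command the anaphor → cannot bind it.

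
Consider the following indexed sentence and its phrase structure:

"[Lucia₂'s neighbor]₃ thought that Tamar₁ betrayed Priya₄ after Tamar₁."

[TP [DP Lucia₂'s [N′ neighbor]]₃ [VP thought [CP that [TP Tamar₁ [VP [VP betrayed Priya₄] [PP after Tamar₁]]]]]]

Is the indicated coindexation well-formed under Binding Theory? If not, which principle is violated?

The two coindexed NPs are *Tamar₁* (the higher occurrence) and *Tamar₁* (the lower occurrence).
*Tamar₁* (the lower occurrence) is an R-expression. Principle C requires it to be free everywhere.
*Tamar₁* (the higher occurrence) c-commands it and carries the same index.
The R-expression is bound → Principle C violation.

Principle C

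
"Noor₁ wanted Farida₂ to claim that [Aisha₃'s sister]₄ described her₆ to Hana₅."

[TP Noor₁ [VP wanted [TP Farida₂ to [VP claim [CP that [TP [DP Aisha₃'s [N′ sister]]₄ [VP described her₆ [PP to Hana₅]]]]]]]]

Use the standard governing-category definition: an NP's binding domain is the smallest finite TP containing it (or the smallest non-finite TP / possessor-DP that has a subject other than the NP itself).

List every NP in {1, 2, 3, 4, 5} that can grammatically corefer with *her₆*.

{1, 2, 3}

*her* is a pronoun, so Principle B applies: it must be free in its binding domain.
Binding domain of *her₆*: the embedded TP, whose subject is [Aisha₃'s sister]₄.
*Noor₁* c-commands the pronoun but from outside its binding domain, and is not c-commanded by it → coindexation permitted.
*Farida₂* c-commands the pronoun but from outside its binding domain, and is not c-commanded by it → coindexation permitted.
*Aisha₃* and the pronoun do not c-command one another → neither Principle B nor Principle C is at stake; coindexation permitted.
*[Aisha₃'s sister]₄* c-commands the pronoun within its binding domain → coindexation would violate Principle B.
*Hana₅*: the pronoun c-commands this R-expression → coindexation would violate Principle C on *Hana₅*.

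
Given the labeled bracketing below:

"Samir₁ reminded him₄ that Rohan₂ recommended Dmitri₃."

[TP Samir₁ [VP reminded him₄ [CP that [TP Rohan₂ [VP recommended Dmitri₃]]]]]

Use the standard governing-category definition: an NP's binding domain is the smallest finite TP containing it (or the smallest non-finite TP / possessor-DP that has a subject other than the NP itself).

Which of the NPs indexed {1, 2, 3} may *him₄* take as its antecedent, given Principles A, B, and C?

*him* is a pronoun, so Principle B applies: it must be free in its binding domain.
Binding domain of *him₄*: the matrix TP, whose subject is Samir₁.
*Samir₁* c-commands the pronoun within its binding domain → coindexation would violate Principle B.
*Rohan₂*: the pronoun c-commands this R-expression → coindexation would violate Principle C on *Rohan₂*.
*Dmitri₃*: the pronoun c-commands this R-expression → coindexation would violate Principle C on *Dmitri₃*.

none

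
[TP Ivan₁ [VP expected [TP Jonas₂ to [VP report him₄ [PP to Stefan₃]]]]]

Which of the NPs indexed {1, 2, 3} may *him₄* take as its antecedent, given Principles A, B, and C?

*him* is a pronoun, so Principle B applies: it must be free in its binding domain.
Binding domain of *him₄*: the embedded TP, whose subject is Jonas₂.
*Ivan₁* c-commands the pronoun but from outside its binding domain, and is not c-commanded by it → coindexation permitted.
*Jonas₂* c-commands the pronoun within its binding domain → coindexation would violate Principle B.
*Stefan₃*: the pronoun c-commands this R-expression → coindexation would violate Principle C on *Stefan₃*.

{1}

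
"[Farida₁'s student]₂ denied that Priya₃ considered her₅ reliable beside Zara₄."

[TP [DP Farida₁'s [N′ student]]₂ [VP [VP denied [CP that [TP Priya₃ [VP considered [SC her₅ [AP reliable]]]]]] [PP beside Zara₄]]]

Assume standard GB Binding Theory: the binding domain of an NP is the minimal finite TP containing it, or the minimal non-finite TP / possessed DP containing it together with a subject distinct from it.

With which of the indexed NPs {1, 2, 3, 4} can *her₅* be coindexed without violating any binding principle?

{1, 2, 4}

*her* is a pronoun, so Principle B applies: it must be free in its binding domain.
Binding domain of *her₅*: the embedded TP, whose subject is Priya₃.
*Farida₁* and the pronoun do not c-command one another → neither Principle B nor Principle C is at stake; coindexation permitted.
*[Farida₁'s student]₂* c-commands the pronoun but from outside its binding domain, and is not c-commanded by it → coindexation permitted.
*Priya₃* c-commands the pronoun within its binding domain → coindexation would violate Principle B.
*Zara₄* and the pronoun do not c-command one another → neither Principle B nor Principle C is at stake; coindexation permitted.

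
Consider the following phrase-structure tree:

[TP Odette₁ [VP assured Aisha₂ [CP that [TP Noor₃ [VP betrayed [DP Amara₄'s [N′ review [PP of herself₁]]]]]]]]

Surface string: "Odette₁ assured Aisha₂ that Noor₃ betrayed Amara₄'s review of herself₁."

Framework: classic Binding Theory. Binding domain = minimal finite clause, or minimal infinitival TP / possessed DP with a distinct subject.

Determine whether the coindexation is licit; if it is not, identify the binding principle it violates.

The two coindexed NPs are *Odette₁* and *herself₁*.
*herself₁* is an anaphor. Principle A requires it to be bound within its binding domain — the possessed DP, whose subject is Amara₄.
Within that domain it is c-commanded by *Amara₄*, which does not share its index.
*Odette₁* does c-command the anaphor, but from outside its binding domain.
The anaphor is unbound in its domain → Principle A violation.

Principle A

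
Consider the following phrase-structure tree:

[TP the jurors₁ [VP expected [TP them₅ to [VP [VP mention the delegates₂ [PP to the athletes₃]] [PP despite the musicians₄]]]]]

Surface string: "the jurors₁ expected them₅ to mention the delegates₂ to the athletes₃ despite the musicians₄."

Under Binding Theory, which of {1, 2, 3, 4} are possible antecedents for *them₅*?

*them* is a pronoun, so Principle B applies: it must be free in its binding domain.
Binding domain of *them₅*: the matrix TP, whose subject is the jurors₁.
*the jurors₁* c-commands the pronoun within its binding domain → coindexation would violate Principle B.
*the delegates₂*: the pronoun c-commands this R-expression → coindexation would violate Principle C on *the delegates₂*.
*the athletes₃*: the pronoun c-commands this R-expression → coindexation would violate Principle C on *the athletes₃*.
*the musicians₄*: the pronoun c-commands this R-expression → coindexation would violate Principle C on *the musicians₄*.

none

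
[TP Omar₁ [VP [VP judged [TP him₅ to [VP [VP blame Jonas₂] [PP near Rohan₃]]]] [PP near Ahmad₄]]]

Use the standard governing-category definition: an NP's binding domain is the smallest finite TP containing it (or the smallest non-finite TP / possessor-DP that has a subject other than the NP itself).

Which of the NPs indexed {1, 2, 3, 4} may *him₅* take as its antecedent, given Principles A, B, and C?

*him* is a pronoun, so Principle B applies: it must be free in its binding domain.
Binding domain of *him₅*: the matrix TP, whose subject is Omar₁.
*Omar₁* c-commands the pronoun within its binding domain → coindexation would violate Principle B.
*Jonas₂*: the pronoun c-commands this R-expression → coindexation would violate Principle C on *Jonas₂*.
*Rohan₃*: the pronoun c-commands this R-expression → coindexation would violate Principle C on *Rohan₃*.
*Ahmad₄* and the pronoun do not c-command one another → neither Principle B nor Principle C is at stake; coindexation permitted.

{4}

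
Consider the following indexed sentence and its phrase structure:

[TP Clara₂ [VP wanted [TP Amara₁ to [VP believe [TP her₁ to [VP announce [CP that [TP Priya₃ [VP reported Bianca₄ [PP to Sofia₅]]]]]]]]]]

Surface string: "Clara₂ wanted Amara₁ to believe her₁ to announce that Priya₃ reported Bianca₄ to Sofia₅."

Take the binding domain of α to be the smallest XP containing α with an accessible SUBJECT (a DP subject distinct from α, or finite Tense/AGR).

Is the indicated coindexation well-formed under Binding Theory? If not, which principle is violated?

Principle B

The two coindexed NPs are *Amara₁* and *her₁*.
*her₁* is a pronoun. Its binding domain is the embedded TP, whose subject is Amara₁.
*Amara₁* c-commands it within that domain and carries the same index.
The pronoun is locally bound → Principle B violation.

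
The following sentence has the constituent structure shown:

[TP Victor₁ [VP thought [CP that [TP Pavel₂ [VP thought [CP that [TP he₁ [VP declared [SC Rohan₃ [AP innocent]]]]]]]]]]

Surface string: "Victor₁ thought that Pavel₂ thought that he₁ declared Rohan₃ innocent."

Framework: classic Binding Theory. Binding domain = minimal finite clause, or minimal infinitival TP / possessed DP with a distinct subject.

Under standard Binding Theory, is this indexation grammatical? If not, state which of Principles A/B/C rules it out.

grammatical

The two coindexed NPs are *Victor₁* and *he₁*.
*he₁* is a pronoun; nothing c-commands it within its binding domain (the embedded TP.), so Principle B holds trivially.
*Victor₁* is an R-expression; *he₁* does not c-command it, and no other NP shares its index, so Principle C is satisfied.
All principles are respected.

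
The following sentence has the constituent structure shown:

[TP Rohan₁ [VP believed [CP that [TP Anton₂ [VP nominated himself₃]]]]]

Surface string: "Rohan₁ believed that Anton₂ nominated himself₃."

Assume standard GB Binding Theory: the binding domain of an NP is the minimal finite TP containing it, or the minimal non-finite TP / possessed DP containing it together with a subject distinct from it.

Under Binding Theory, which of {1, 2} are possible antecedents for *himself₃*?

*himself* is an anaphor, so Principle A applies: it must be bound in its binding domain.
Binding domain of *himself₃*: the embedded TP, whose subject is Anton₂.
*Rohan₁* c-commands the anaphor but is outside its binding domain → cannot satisfy Principle A.
*Anton₂* c-commands the anaphor within its binding domain → licit binder.

{2}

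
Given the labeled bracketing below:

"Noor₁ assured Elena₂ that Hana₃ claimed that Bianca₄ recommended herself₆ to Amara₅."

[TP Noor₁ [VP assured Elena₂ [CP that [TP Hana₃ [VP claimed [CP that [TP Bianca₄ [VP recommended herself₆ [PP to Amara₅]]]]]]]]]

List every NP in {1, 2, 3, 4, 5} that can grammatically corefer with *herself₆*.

{4}

*herself* is an anaphor, so Principle A applies: it must be bound in its binding domain.
Binding domain of *herself₆*: the embedded TP, whose subject is Bianca₄.
*Noor₁* c-commands the anaphor but is outside its binding domain → cannot satisfy Principle A.
*Elena₂* c-commands the anaphor but is outside its binding domain → cannot satisfy Principle A.
*Hana₃* c-commands the anaphor but is outside its binding domain → cannot satisfy Principle A.
*Bianca₄* c-commands the anaphor within its binding domain → licit binder.
*Amara₅* does not c-command the anaphor → cannot bind it.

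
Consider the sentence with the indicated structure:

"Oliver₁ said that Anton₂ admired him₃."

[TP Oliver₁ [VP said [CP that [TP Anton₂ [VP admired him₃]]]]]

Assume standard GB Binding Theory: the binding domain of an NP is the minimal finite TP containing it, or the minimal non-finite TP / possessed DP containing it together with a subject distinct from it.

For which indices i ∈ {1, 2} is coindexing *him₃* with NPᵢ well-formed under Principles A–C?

*him* is a pronoun, so Principle B applies: it must be free in its binding domain.
Binding domain of *him₃*: the embedded TP, whose subject is Anton₂.
*Oliver₁* c-commands the pronoun but from outside its binding domain, and is not c-commanded by it → coindexation permitted.
*Anton₂* c-commands the pronoun within its binding domain → coindexation would violate Principle B.

{1}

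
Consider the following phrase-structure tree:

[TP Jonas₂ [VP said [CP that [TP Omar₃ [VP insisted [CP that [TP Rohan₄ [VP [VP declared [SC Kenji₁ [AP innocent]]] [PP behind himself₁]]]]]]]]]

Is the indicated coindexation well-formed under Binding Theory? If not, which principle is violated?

The two coindexed NPs are *Kenji₁* and *himself₁*.
*himself₁* is an anaphor. Principle A requires it to be bound within its binding domain — the embedded TP, whose subject is Rohan₄.
Within that domain it is c-commanded by *Rohan₄*, which does not share its index.
*Kenji₁* does not c-command the anaphor at all.
The anaphor is unbound in its domain → Principle A violation.

Principle A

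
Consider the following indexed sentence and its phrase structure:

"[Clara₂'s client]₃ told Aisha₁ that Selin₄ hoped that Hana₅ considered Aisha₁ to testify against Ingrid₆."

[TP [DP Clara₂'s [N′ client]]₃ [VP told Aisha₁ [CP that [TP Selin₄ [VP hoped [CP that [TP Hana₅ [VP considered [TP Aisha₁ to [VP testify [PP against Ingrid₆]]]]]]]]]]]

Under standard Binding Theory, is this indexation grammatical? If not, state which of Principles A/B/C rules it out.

The two coindexed NPs are *Aisha₁* (the higher occurrence) and *Aisha₁* (the lower occurrence).
*Aisha₁* (the lower occurrence) is an R-expression. Principle C requires it to be free everywhere.
*Aisha₁* (the higher occurrence) c-commands it and carries the same index.
The R-expression is bound → Principle C violation.

Principle C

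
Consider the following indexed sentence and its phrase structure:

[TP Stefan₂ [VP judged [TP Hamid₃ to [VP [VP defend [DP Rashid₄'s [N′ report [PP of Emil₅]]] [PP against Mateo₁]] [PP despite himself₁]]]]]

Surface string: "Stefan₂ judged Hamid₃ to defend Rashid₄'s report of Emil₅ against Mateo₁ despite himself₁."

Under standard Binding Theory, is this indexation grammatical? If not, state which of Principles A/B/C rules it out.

Principle A

The two coindexed NPs are *Mateo₁* and *himself₁*.
*himself₁* is an anaphor. Principle A requires it to be bound within its binding domain — the embedded TP, whose subject is Hamid₃.
Within that domain it is c-commanded by *Hamid₃*, which does not share its index.
*Mateo₁* does not c-command the anaphor at all.
The anaphor is unbound in its domain → Principle A violation.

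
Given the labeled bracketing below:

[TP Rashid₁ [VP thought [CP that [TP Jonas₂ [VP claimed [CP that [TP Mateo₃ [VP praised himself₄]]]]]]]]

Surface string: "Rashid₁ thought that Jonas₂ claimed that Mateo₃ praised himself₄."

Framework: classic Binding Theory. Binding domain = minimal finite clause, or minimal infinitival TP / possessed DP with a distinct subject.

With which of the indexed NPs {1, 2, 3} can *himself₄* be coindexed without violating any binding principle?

{3}

*himself* is an anaphor, so Principle A applies: it must be bound in its binding domain.
Binding domain of *himself₄*: the embedded TP, whose subject is Mateo₃.
*Rashid₁* c-commands the anaphor but is outside its binding domain → cannot satisfy Principle A.
*Jonas₂* c-commands the anaphor but is outside its binding domain → cannot satisfy Principle A.
*Mateo₃* c-commands the anaphor within its binding domain → licit binder.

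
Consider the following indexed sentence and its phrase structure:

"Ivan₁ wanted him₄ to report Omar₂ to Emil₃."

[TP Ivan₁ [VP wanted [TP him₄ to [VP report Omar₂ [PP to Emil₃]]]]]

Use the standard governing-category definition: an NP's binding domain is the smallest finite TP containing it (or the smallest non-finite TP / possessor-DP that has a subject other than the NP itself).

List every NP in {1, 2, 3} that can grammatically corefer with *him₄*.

*him* is a pronoun, so Principle B applies: it must be free in its binding domain.
Binding domain of *him₄*: the matrix TP, whose subject is Ivan₁.
*Ivan₁* c-commands the pronoun within its binding domain → coindexation would violate Principle B.
*Omar₂*: the pronoun c-commands this R-expression → coindexation would violate Principle C on *Omar₂*.
*Emil₃*: the pronoun c-commands this R-expression → coindexation would violate Principle C on *Emil₃*.

none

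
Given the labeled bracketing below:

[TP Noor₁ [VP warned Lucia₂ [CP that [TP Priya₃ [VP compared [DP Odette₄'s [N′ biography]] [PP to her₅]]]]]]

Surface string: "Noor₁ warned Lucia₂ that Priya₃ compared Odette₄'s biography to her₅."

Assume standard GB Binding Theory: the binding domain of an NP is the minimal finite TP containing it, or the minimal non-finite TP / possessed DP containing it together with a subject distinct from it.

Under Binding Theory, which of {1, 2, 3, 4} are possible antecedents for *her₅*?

*her* is a pronoun, so Principle B applies: it must be free in its binding domain.
Binding domain of *her₅*: the embedded TP, whose subject is Priya₃.
*Noor₁* c-commands the pronoun but from outside its binding domain, and is not c-commanded by it → coindexation permitted.
*Lucia₂* c-commands the pronoun but from outside its binding domain, and is not c-commanded by it → coindexation permitted.
*Priya₃* c-commands the pronoun within its binding domain → coindexation would violate Principle B.
*Odette₄* and the pronoun do not c-command one another → neither Principle B nor Principle C is at stake; coindexation permitted.

{1, 2, 4}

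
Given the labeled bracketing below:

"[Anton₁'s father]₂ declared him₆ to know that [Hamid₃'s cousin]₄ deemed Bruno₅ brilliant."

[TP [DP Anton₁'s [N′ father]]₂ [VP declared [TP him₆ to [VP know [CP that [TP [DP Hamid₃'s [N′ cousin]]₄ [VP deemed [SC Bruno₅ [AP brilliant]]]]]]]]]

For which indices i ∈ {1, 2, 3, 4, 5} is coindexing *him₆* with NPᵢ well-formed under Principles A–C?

{1}

*him* is a pronoun, so Principle B applies: it must be free in its binding domain.
Binding domain of *him₆*: the matrix TP, whose subject is [Anton₁'s father]₂.
*Anton₁* and the pronoun do not c-command one another → neither Principle B nor Principle C is at stake; coindexation permitted.
*[Anton₁'s father]₂* c-commands the pronoun within its binding domain → coindexation would violate Principle B.
*Hamid₃*: the pronoun c-commands this R-expression → coindexation would violate Principle C on *Hamid₃*.
*[Hamid₃'s cousin]₄*: the pronoun c-commands this R-expression → coindexation would violate Principle C on *[Hamid₃'s cousin]₄*.
*Bruno₅*: the pronoun c-commands this R-expression → coindexation would violate Principle C on *Bruno₅*.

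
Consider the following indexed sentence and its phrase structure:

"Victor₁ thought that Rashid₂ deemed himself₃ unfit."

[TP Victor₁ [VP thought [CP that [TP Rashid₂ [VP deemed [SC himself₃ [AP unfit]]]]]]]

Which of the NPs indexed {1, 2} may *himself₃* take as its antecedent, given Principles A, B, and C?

*himself* is an anaphor, so Principle A applies: it must be bound in its binding domain.
Binding domain of *himself₃*: the embedded TP, whose subject is Rashid₂.
*Victor₁* c-commands the anaphor but is outside its binding domain → cannot satisfy Principle A.
*Rashid₂* c-commands the anaphor within its binding domain → licit binder.

{2}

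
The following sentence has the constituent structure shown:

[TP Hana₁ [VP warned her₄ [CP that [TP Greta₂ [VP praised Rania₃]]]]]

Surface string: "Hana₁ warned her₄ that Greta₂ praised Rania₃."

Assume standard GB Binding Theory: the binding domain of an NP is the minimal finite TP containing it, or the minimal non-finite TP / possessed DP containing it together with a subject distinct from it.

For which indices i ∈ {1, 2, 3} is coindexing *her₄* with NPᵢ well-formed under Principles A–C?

*her* is a pronoun, so Principle B applies: it must be free in its binding domain.
Binding domain of *her₄*: the matrix TP, whose subject is Hana₁.
*Hana₁* c-commands the pronoun within its binding domain → coindexation would violate Principle B.
*Greta₂*: the pronoun c-commands this R-expression → coindexation would violate Principle C on *Greta₂*.
*Rania₃*: the pronoun c-commands this R-expression → coindexation would violate Principle C on *Rania₃*.

none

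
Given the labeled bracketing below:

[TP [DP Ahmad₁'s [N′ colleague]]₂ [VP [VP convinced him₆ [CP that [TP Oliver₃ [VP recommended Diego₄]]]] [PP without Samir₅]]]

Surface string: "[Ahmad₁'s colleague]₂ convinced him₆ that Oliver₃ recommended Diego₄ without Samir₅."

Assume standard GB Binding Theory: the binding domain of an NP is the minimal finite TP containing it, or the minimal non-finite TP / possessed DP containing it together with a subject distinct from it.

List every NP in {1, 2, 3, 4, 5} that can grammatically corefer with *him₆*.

{1, 5}

*him* is a pronoun, so Principle B applies: it must be free in its binding domain.
Binding domain of *him₆*: the matrix TP, whose subject is [Ahmad₁'s colleague]₂.
*Ahmad₁* and the pronoun do not c-command one another → neither Principle B nor Principle C is at stake; coindexation permitted.
*[Ahmad₁'s colleague]₂* c-commands the pronoun within its binding domain → coindexation would violate Principle B.
*Oliver₃*: the pronoun c-commands this R-expression → coindexation would violate Principle C on *Oliver₃*.
*Diego₄*: the pronoun c-commands this R-expression → coindexation would violate Principle C on *Diego₄*.
*Samir₅* and the pronoun do not c-command one another → neither Principle B nor Principle C is at stake; coindexation permitted.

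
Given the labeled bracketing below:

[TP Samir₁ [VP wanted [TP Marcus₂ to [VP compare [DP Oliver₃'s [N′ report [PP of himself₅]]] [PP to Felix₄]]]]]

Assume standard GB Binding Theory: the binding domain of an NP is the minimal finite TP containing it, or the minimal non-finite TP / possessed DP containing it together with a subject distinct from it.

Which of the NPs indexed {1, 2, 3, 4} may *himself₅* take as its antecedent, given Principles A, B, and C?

{3}

*himself* is an anaphor, so Principle A applies: it must be bound in its binding domain.
Binding domain of *himself₅*: the possessed DP, whose subject is Oliver₃.
*Samir₁* c-commands the anaphor but is outside its binding domain → cannot satisfy Principle A.
*Marcus₂* c-commands the anaphor but is outside its binding domain → cannot satisfy Principle A.
*Oliver₃* c-commands the anaphor within its binding domain → licit binder.
*Felix₄* does not c-command the anaphor → cannot bind it.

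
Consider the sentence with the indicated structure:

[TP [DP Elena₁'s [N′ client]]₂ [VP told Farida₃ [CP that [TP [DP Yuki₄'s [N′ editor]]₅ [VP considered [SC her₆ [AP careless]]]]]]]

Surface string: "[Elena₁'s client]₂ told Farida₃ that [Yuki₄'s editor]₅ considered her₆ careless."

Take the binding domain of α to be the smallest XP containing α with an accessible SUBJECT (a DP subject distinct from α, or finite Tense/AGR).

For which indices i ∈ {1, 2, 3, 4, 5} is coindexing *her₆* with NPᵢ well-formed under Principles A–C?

*her* is a pronoun, so Principle B applies: it must be free in its binding domain.
Binding domain of *her₆*: the embedded TP, whose subject is [Yuki₄'s editor]₅.
*Elena₁* and the pronoun do not c-command one another → neither Principle B nor Principle C is at stake; coindexation permitted.
*[Elena₁'s client]₂* c-commands the pronoun but from outside its binding domain, and is not c-commanded by it → coindexation permitted.
*Farida₃* c-commands the pronoun but from outside its binding domain, and is not c-commanded by it → coindexation permitted.
*Yuki₄* and the pronoun do not c-command one another → neither Principle B nor Principle C is at stake; coindexation permitted.
*[Yuki₄'s editor]₅* c-commands the pronoun within its binding domain → coindexation would violate Principle B.

{1, 2, 3, 4}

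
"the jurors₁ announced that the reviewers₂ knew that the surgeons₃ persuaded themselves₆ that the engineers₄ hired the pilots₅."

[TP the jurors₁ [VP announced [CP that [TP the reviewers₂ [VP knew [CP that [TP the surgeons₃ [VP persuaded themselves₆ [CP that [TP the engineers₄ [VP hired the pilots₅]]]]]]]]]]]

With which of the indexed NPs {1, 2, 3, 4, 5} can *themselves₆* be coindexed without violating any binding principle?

*themselves* is an anaphor, so Principle A applies: it must be bound in its binding domain.
Binding domain of *themselves₆*: the embedded TP, whose subject is the surgeons₃.
*the jurors₁* c-commands the anaphor but is outside its binding domain → cannot satisfy Principle A.
*the reviewers₂* c-commands the anaphor but is outside its binding domain → cannot satisfy Principle A.
*the surgeons₃* c-commands the anaphor within its binding domain → licit binder.
*the engineers₄* does not c-command the anaphor → cannot bind it.
*the pilots₅* does not c-command the anaphor → cannot bind it.

{3}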